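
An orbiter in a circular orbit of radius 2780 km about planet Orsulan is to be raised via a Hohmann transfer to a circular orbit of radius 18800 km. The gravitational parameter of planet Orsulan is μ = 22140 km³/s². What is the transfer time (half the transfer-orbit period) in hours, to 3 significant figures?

Transfer-ellipse semi-major axis a_t = (r₁ + r₂)/2 = (2780 + 18800)/2 = 10790 km.
Half the transfer-orbit period gives t = π√(a_t³/μ) = 23660 s.
Converting: 23660 s ÷ 3600 s/hour = 6.57 hours.

t = 6.57 hours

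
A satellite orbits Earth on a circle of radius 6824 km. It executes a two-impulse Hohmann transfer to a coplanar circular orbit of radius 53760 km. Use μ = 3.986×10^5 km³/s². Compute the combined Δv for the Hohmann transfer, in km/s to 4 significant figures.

Δv = 3.969 km/s

Transfer-ellipse semi-major axis a_t = (r₁ + r₂)/2 = (6824 + 53760)/2 = 30292 km.
At r₁ the circular-orbit speed is v₁ = √(μ/r₁) = 7.642741 km/s.
On the transfer ellipse at r₁, v² = μ(2/r − 1/a) gives v_p = √[μ(2/r₁ − 1/a_t)] = 10.18157 km/s.
First burn Δv₁ = |v_p − v₁| = 2.5388 km/s.
Circular speed at r₂: v₂ = √(μ/r₂) = 2.72295 km/s.
Transfer-orbit speed at r₂: v_a = √[μ(2/r₂ − 1/a_t)] = 1.29239 km/s.
Second burn Δv₂ = |v₂ − v_a| = 1.4306 km/s.
Total Δv = Δv₁ + Δv₂ = 3.969 km/s.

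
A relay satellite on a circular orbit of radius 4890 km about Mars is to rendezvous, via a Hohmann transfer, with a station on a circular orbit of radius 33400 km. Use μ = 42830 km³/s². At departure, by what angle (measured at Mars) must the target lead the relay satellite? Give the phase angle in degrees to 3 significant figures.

Semi-major axis of the transfer orbit: a_t = (4890 + 33400)/2 = 19145 km.
The half-period of the transfer ellipse is t = π√(a_t³/μ) = 40212.3 s.
Target angular speed ω₂ = √(μ/r₂³) = 3.39043×10^-5 rad/s.
Angle swept by the target during transfer: ω₂·t = 1.3634 rad = 78.12°.
The relay satellite traverses 180° on the transfer ellipse, so the target must lead by 180° − 78.12° = 102°.

φ = 102°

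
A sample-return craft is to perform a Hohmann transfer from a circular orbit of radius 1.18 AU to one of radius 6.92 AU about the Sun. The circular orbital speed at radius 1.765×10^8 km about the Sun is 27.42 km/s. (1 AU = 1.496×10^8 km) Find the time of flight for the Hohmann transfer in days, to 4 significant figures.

From the circular-orbit relation v² = μ/r at r = 1.765×10^8 km: μ = v²r = (27.42)² × 1.765×10^8 = 1.32703×10^11 km³/s².
In km: r₁ = 1.18 × 1.496×10^8 = 1.76528×10^8 km; r₂ = 6.92 × 1.496×10^8 = 1.035232×10^9 km.
Transfer-ellipse semi-major axis a_t = (r₁ + r₂)/2 = (1.76528×10^8 + 1.035232×10^9)/2 = 6.0588×10^8 km.
Half the transfer-orbit period gives t = π√(a_t³/μ) = 1.2861×10^8 s.
Converting: 1.2861×10^8 s ÷ 86400 s/day = 1489 days.

t = 1489 days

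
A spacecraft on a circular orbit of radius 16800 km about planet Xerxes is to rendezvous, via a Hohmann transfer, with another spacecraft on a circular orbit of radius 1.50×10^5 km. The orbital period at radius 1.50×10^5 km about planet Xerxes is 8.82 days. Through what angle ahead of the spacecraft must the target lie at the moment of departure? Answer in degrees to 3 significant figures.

From Kepler's third law T² = 4π²r³/μ at r = 1.50×10^5 km, T = 8.82 days = 8.82 × 86400 s = 7.62048×10^5 s: μ = 4π²r³/T² = 2.29440×10^5 km³/s².
Semi-major axis of the transfer orbit: a_t = (16800 + 1.500×10^5)/2 = 83400 km.
Transfer time t = π√(a_t³/μ) = 1.5797×10^5 s.
The target's mean motion on its circular orbit is ω₂ = √(μ/r₂³) = 8.2451×10^-6 rad/s.
Angle swept by the target during transfer: ω₂·t = 1.3025 rad = 74.63°.
The spacecraft traverses 180° on the transfer ellipse, so the target must lead by 180° − 74.63° = 105°.

φ = 105°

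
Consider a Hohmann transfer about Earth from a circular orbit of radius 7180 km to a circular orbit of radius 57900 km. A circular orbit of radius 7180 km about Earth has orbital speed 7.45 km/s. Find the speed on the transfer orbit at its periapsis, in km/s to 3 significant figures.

From the circular-orbit relation v² = μ/r at r = 7180 km: μ = v²r = (7.45)² × 7180 = 3.98508×10^5 km³/s².
The Hohmann ellipse has a_t = (r₁ + r₂)/2 = 32540 km.
The periapsis of the transfer ellipse is at r = 7180 km.
Applying v² = μ(2/r − 1/a_t): v = 9.938 km/s.

v = 9.94 km/s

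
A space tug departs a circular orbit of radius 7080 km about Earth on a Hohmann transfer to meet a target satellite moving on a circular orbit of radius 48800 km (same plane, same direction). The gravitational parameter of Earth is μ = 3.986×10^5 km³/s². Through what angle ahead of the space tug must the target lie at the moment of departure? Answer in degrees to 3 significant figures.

Transfer-ellipse semi-major axis a_t = (r₁ + r₂)/2 = (7080 + 48800)/2 = 27940 km.
The half-period of the transfer ellipse is t = π√(a_t³/μ) = 23240 s.
Target angular speed ω₂ = √(μ/r₂³) = 5.857×10^-5 rad/s.
Angle swept by the target during transfer: ω₂·t = 1.361 rad = 77.98°.
The space tug traverses 180° on the transfer ellipse, so the target must lead by 180° − 77.98° = 102°.

φ = 102°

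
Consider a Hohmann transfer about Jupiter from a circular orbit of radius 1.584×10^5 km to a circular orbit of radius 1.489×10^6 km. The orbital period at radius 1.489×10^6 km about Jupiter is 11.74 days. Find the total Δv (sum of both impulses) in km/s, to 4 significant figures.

Δv = 14.92 km/s

From Kepler's third law T² = 4π²r³/μ at r = 1.489×10^6 km, T = 11.74 days = 11.74 × 86400 s = 1.014336×10^6 s: μ = 4π²r³/T² = 1.26672×10^8 km³/s².
Semi-major axis of the transfer orbit: a_t = (1.584×10^5 + 1.489×10^6)/2 = 8.237×10^5 km.
Circular speed at r₁: v₁ = √(μ/r₁) = √(1.26672×10^8/1.584×10^5) = 28.279 km/s.
Transfer-orbit speed at r₁ (v² = μ(2/r − 1/a)): v_p = √[μ(2/r₁ − 1/a_t)] = 38.021 km/s.
First burn Δv₁ = |v_p − v₁| = 9.742 km/s.
Circular speed at r₂: v₂ = √(μ/r₂) = 9.2234 km/s.
Transfer-orbit speed at r₂: v_a = √[μ(2/r₂ − 1/a_t)] = 4.0447 km/s.
Second burn Δv₂ = |v₂ − v_a| = 5.179 km/s.
Δv = Δv₁ + Δv₂ = 9.742 + 5.179 = 14.92 km/s.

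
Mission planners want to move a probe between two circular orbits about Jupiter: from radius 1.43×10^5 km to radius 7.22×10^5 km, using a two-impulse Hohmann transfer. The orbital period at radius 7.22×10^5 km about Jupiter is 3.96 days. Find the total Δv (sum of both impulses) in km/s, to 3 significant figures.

From Kepler's third law T² = 4π²r³/μ at r = 7.22×10^5 km, T = 3.96 days = 3.96 × 86400 s = 3.42144×10^5 s: μ = 4π²r³/T² = 1.26927×10^8 km³/s².
Semi-major axis of the transfer orbit: a_t = (1.430×10^5 + 7.220×10^5)/2 = 4.325×10^5 km.
At r₁ the circular-orbit speed is v₁ = √(μ/r₁) = 29.7926 km/s.
On the transfer ellipse at r₁, v² = μ(2/r − 1/a) gives v_p = √[μ(2/r₁ − 1/a_t)] = 38.4932 km/s.
First burn Δv₁ = |v_p − v₁| = 8.701 km/s.
Circular speed at r₂: v₂ = √(μ/r₂) = 13.259 km/s.
Transfer-orbit speed at r₂: v_a = √[μ(2/r₂ − 1/a_t)] = 7.6240 km/s.
Second burn Δv₂ = |v₂ − v_a| = 5.635 km/s.
Total Δv = Δv₁ + Δv₂ = 14.34 km/s.

Δv = 14.3 km/s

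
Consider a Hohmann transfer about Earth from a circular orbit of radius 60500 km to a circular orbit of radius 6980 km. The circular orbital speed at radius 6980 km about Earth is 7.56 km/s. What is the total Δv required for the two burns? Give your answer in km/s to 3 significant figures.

Δv = 3.96 km/s

From the circular-orbit relation v² = μ/r at r = 6980 km: μ = v²r = (7.56)² × 6980 = 3.98932×10^5 km³/s².
The Hohmann ellipse has a_t = (r₁ + r₂)/2 = 33740 km.
Circular speed at r₁: v₁ = √(μ/r₁) = √(3.98932×10^5/60500) = 2.568 km/s.
On the transfer ellipse at r₁, vis-viva equation gives v_a = √[μ(2/r₁ − 1/a_t)] = 1.168 km/s.
First burn Δv₁ = |v_a − v₁| = 1.400 km/s.
At r₂, v₂ = √(μ/r₂) = 7.5600 km/s.
Transfer-orbit speed at r₂: v_p = √[μ(2/r₂ − 1/a_t)] = 10.123 km/s.
Second burn Δv₂ = |v₂ − v_p| = 2.563 km/s.
Total Δv = Δv₁ + Δv₂ = 3.963 km/s.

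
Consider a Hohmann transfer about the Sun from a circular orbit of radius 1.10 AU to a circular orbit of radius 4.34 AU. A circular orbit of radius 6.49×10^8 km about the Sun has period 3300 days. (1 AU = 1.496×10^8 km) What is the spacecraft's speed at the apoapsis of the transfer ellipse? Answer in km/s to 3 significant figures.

v = 9.09 km/s

From Kepler's third law T² = 4π²r³/μ at r = 6.49×10^8 km, T = 3300 days = 3300 × 86400 s = 2.8512×10^8 s: μ = 4π²r³/T² = 1.32751×10^11 km³/s².
In km: r₁ = 1.10 × 1.496×10^8 = 1.6456×10^8 km; r₂ = 4.34 × 1.496×10^8 = 6.49264×10^8 km.
The Hohmann ellipse has a_t = (r₁ + r₂)/2 = 4.06912×10^8 km.
At apoapsis, r = 6.49264×10^8 km.
Applying v² = μ(2/r − 1/a_t): v = 9.093 km/s.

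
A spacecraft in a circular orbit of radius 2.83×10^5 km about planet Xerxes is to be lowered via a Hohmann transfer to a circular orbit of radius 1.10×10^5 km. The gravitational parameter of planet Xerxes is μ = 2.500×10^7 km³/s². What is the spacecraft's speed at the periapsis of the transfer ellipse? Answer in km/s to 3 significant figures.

v = 18.1 km/s

The Hohmann ellipse has a_t = (r₁ + r₂)/2 = 1.965×10^5 km.
At periapsis, r = 1.100×10^5 km.
From the vis-viva equation, v = √[μ(2/r − 1/a_t)] = 18.09 km/s.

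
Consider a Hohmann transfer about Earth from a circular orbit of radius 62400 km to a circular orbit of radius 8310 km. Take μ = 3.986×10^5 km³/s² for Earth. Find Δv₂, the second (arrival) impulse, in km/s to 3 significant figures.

The Hohmann ellipse has a_t = (r₁ + r₂)/2 = 35355 km.
Circular speed at r = 8310 km: v_c = √(μ/r) = 6.926 km/s.
Vis-viva on the transfer ellipse at r = 8310 km gives v_t = √[μ(2/r − 1/a_t)] = 9.201 km/s.
Δv₂ = |v_t − v_c| = |9.201 − 6.926| = 2.275 km/s.

Δv₂ = 2.28 km/s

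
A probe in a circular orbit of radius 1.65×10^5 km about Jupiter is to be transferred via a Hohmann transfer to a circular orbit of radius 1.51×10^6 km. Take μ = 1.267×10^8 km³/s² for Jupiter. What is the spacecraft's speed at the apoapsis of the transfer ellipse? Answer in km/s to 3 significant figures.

The Hohmann ellipse has a_t = (r₁ + r₂)/2 = 8.375×10^5 km.
At apoapsis, r = 1.510×10^6 km.
Vis-viva: v = √[μ(2/r − 1/a_t)] = √[1.267×10^8 × (2/1.510×10^6 − 1/8.375×10^5)] = 4.066 km/s.

v = 4.07 km/s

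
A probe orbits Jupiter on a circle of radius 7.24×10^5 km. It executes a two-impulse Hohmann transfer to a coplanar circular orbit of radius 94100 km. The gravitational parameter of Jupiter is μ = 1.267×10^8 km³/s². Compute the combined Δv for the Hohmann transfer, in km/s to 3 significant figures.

Δv = 19.0 km/s

Transfer-ellipse semi-major axis a_t = (r₁ + r₂)/2 = (7.240×10^5 + 94100)/2 = 4.0905×10^5 km.
At r₁ the circular-orbit speed is v₁ = √(μ/r₁) = 13.22876 km/s.
Transfer-orbit speed at r₁ (v² = μ(2/r − 1/a)): v_a = √[μ(2/r₁ − 1/a_t)] = 6.344913 km/s.
First burn Δv₁ = |v_a − v₁| = 6.8838 km/s.
Circular speed at r₂: v₂ = √(μ/r₂) = 36.69387 km/s.
Transfer-orbit speed at r₂: v_p = √[μ(2/r₂ − 1/a_t)] = 48.81739 km/s.
Second burn Δv₂ = |v₂ − v_p| = 12.124 km/s.
Δv = Δv₁ + Δv₂ = 6.8838 + 12.124 = 19.01 km/s.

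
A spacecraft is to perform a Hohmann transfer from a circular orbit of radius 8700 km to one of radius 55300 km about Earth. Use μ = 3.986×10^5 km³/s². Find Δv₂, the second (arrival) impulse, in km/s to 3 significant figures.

Δv₂ = 1.28 km/s

The Hohmann ellipse has a_t = (r₁ + r₂)/2 = 32000 km.
Circular speed at r = 55300 km: v_c = √(μ/r) = 2.685 km/s.
Transfer-orbit speed at the same r (vis-viva, a = a_t): v_t = √[μ(2/r − 1/a_t)] = 1.400 km/s.
Δv₂ = |v_t − v_c| = |1.400 − 2.685| = 1.285 km/s.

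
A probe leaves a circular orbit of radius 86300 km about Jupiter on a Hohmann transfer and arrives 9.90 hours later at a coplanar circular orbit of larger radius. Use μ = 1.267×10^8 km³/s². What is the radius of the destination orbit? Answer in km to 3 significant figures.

Transfer time t = 9.90 hours = 35640 s, and t = π√(a_t³/μ).
So a_t = (μ t²/π²)^(1/3) = (1.267×10^8 × (35640)² / π²)^(1/3) = 2.5358×10^5 km.
Since a_t = (r₁ + r₂)/2, r₂ = 2a_t − r₁ = 2×2.5358×10^5 − 86300 = 4.2086×10^5 km.

r₂ = 4.21×10^5 km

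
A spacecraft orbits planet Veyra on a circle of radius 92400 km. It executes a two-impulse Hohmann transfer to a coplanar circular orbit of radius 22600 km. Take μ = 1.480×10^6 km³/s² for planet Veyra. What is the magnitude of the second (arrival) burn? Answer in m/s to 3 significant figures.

Transfer-ellipse semi-major axis a_t = (r₁ + r₂)/2 = (92400 + 22600)/2 = 57500 km.
On the circular orbit at r = 22600 km, v_c = √(μ/r) = 8.0924 km/s.
Transfer-orbit speed at the same r (vis-viva, a = a_t): v_t = √[μ(2/r − 1/a_t)] = 10.258 km/s.
Δv₂ = |v_t − v_c| = |10.258 − 8.0924| = 2.166 km/s.

Δv₂ = 2170 m/s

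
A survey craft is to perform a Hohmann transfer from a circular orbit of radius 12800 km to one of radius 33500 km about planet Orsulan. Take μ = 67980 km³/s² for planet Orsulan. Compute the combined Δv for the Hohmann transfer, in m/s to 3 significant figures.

The Hohmann ellipse has a_t = (r₁ + r₂)/2 = 23150 km.
Circular speed at r₁: v₁ = √(μ/r₁) = √(67980/12800) = 2.30455 km/s.
On the transfer ellipse at r₁, vis-viva equation gives v_p = √[μ(2/r₁ − 1/a_t)] = 2.77225 km/s.
First burn Δv₁ = |v_p − v₁| = 0.4677 km/s.
At r₂, v₂ = √(μ/r₂) = 1.4245 km/s.
Transfer-orbit speed at r₂: v_a = √[μ(2/r₂ − 1/a_t)] = 1.0592 km/s.
Second burn Δv₂ = |v₂ − v_a| = 0.3653 km/s.
Total Δv = Δv₁ + Δv₂ = 0.8330 km/s.

Δv = 833 m/s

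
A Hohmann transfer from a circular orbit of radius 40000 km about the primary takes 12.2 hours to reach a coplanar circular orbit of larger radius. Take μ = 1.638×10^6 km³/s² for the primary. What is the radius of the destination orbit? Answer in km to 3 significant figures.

r₂ = 96800 km

Transfer time t = 12.2 hours = 43920 s, and t = π√(a_t³/μ).
So a_t = (μ t²/π²)^(1/3) = (1.638×10^6 × (43920)² / π²)^(1/3) = 68409 km.
Since a_t = (r₁ + r₂)/2, r₂ = 2a_t − r₁ = 2×68409 − 40000 = 96818 km.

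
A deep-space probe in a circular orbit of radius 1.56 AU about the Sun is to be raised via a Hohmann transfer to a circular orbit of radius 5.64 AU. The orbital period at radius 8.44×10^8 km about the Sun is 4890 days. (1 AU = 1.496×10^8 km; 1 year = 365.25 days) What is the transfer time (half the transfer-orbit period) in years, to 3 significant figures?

From Kepler's third law T² = 4π²r³/μ at r = 8.44×10^8 km, T = 4890 days = 4890 × 86400 s = 4.22496×10^8 s: μ = 4π²r³/T² = 1.32966×10^11 km³/s².
In km: r₁ = 1.56 × 1.496×10^8 = 2.33376×10^8 km; r₂ = 5.64 × 1.496×10^8 = 8.43744×10^8 km.
Transfer-ellipse semi-major axis a_t = (r₁ + r₂)/2 = (2.33376×10^8 + 8.43744×10^8)/2 = 5.3856×10^8 km.
By Kepler's third law the transfer-orbit period is T = 2π√(a_t³/μ), so t = T/2 = 1.077×10^8 s.
Converting: 1.077×10^8 s ÷ 3.15576×10^7 s/year (365.25 × 86400) = 3.41 years.

t = 3.41 years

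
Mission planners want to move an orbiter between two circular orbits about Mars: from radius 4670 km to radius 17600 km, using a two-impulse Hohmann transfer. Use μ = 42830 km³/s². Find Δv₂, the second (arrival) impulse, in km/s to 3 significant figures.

Δv₂ = 0.550 km/s

Transfer-ellipse semi-major axis a_t = (r₁ + r₂)/2 = (4670 + 17600)/2 = 11135 km.
On the circular orbit at r = 17600 km, v_c = √(μ/r) = 1.5600 km/s.
Vis-viva on the transfer ellipse at r = 17600 km gives v_t = √[μ(2/r − 1/a_t)] = 1.0103 km/s.
Δv₂ = |v_t − v_c| = |1.0103 − 1.5600| = 0.5497 km/s.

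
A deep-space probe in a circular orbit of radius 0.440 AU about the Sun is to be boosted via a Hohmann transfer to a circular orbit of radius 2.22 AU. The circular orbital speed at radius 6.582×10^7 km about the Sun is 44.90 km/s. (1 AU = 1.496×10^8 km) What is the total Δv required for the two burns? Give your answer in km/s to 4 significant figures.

Δv = 21.60 km/s

From the circular-orbit relation v² = μ/r at r = 6.582×10^7 km: μ = v²r = (44.90)² × 6.582×10^7 = 1.32694×10^11 km³/s².
In km: r₁ = 0.440 × 1.496×10^8 = 6.5824×10^7 km; r₂ = 2.22 × 1.496×10^8 = 3.32112×10^8 km.
Transfer-ellipse semi-major axis a_t = (r₁ + r₂)/2 = (6.5824×10^7 + 3.32112×10^8)/2 = 1.98968×10^8 km.
At r₁ the circular-orbit speed is v₁ = √(μ/r₁) = 44.90 km/s.
On the transfer ellipse at r₁, vis-viva gives v_p = √[μ(2/r₁ − 1/a_t)] = 58.01 km/s.
First burn Δv₁ = |v_p − v₁| = 13.11 km/s.
Circular speed at r₂: v₂ = √(μ/r₂) = 19.989 km/s.
Transfer-orbit speed at r₂: v_a = √[μ(2/r₂ − 1/a_t)] = 11.497 km/s.
Second burn Δv₂ = |v₂ − v_a| = 8.492 km/s.
Total Δv = Δv₁ + Δv₂ = 21.60 km/s.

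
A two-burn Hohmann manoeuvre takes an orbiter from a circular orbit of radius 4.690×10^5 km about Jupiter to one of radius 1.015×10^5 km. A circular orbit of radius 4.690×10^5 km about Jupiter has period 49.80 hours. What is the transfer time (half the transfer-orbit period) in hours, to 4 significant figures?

From Kepler's third law T² = 4π²r³/μ at r = 4.690×10^5 km, T = 49.80 hours = 49.80 × 3600 s = 1.7928×10^5 s: μ = 4π²r³/T² = 1.26711×10^8 km³/s².
Semi-major axis of the transfer orbit: a_t = (4.690×10^5 + 1.015×10^5)/2 = 2.8525×10^5 km.
By Kepler's third law the transfer-orbit period is T = 2π√(a_t³/μ), so t = T/2 = 42520 s.
Converting: 42520 s ÷ 3600 s/hour = 11.81 hours.

t = 11.81 hours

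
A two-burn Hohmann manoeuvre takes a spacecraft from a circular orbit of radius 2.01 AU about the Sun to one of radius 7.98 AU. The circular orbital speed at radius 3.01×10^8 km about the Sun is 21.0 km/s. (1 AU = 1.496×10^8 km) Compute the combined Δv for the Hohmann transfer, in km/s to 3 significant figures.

From the circular-orbit relation v² = μ/r at r = 3.01×10^8 km: μ = v²r = (21.0)² × 3.01×10^8 = 1.32741×10^11 km³/s².
In km: r₁ = 2.01 × 1.496×10^8 = 3.00696×10^8 km; r₂ = 7.98 × 1.496×10^8 = 1.193808×10^9 km.
Semi-major axis of the transfer orbit: a_t = (3.00696×10^8 + 1.193808×10^9)/2 = 7.47252×10^8 km.
At r₁ the circular-orbit speed is v₁ = √(μ/r₁) = 21.011 km/s.
Transfer-orbit speed at r₁ (vis-viva equation): v_p = √[μ(2/r₁ − 1/a_t)] = 26.557 km/s.
First burn Δv₁ = |v_p − v₁| = 5.546 km/s.
At r₂, v₂ = √(μ/r₂) = 10.545 km/s.
Transfer-orbit speed at r₂: v_a = √[μ(2/r₂ − 1/a_t)] = 6.6891 km/s.
Second burn Δv₂ = |v₂ − v_a| = 3.856 km/s.
Δv = Δv₁ + Δv₂ = 5.546 + 3.856 = 9.402 km/s.

Δv = 9.40 km/s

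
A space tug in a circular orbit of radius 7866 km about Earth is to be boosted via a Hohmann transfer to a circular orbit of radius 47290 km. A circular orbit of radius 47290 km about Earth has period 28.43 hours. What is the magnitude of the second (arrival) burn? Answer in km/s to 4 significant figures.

Δv₂ = 1.353 km/s

From Kepler's third law T² = 4π²r³/μ at r = 47290 km, T = 28.43 hours = 28.43 × 3600 s = 1.02348×10^5 s: μ = 4π²r³/T² = 3.98574×10^5 km³/s².
Transfer-ellipse semi-major axis a_t = (r₁ + r₂)/2 = (7866 + 47290)/2 = 27578 km.
On the circular orbit at r = 47290 km, v_c = √(μ/r) = 2.903 km/s.
Vis-viva on the transfer ellipse at r = 47290 km gives v_t = √[μ(2/r − 1/a_t)] = 1.550 km/s.
Δv₂ = |v_t − v_c| = |1.550 − 2.903| = 1.353 km/s.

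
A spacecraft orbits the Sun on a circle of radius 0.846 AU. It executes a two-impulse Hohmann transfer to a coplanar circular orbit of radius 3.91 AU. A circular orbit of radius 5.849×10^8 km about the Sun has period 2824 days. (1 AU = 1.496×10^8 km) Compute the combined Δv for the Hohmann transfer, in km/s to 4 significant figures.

Δv = 15.22 km/s

From Kepler's third law T² = 4π²r³/μ at r = 5.849×10^8 km, T = 2824 days = 2824 × 86400 s = 2.439936×10^8 s: μ = 4π²r³/T² = 1.32693×10^11 km³/s².
In km: r₁ = 0.846 × 1.496×10^8 = 1.265616×10^8 km; r₂ = 3.91 × 1.496×10^8 = 5.84936×10^8 km.
Transfer-ellipse semi-major axis a_t = (r₁ + r₂)/2 = (1.265616×10^8 + 5.84936×10^8)/2 = 3.557488×10^8 km.
Circular speed at r₁: v₁ = √(μ/r₁) = √(1.32693×10^11/1.265616×10^8) = 32.38 km/s.
On the transfer ellipse at r₁, vis-viva equation gives v_p = √[μ(2/r₁ − 1/a_t)] = 41.52 km/s.
First burn Δv₁ = |v_p − v₁| = 9.140 km/s.
Circular speed at r₂: v₂ = √(μ/r₂) = 15.062 km/s.
Transfer-orbit speed at r₂: v_a = √[μ(2/r₂ − 1/a_t)] = 8.9836 km/s.
Second burn Δv₂ = |v₂ − v_a| = 6.078 km/s.
Total Δv = Δv₁ + Δv₂ = 15.22 km/s.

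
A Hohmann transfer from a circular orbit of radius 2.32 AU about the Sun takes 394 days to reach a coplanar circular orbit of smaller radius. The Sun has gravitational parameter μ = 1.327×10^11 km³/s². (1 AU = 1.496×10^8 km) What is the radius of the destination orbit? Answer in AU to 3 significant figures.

r₂ = 1.02 AU

In km: r₁ = 2.32 × 1.496×10^8 = 3.47072×10^8 km.
Transfer time t = 394 days = 3.40416×10^7 s, and t = π√(a_t³/μ).
So a_t = (μ t²/π²)^(1/3) = (1.327×10^11 × (3.40416×10^7)² / π²)^(1/3) = 2.4976×10^8 km.
Since a_t = (r₁ + r₂)/2, r₂ = 2a_t − r₁ = 2×2.4976×10^8 − 3.47072×10^8 = 1.52448×10^8 km.
In AU: r₂ = 1.52448×10^8 / 1.496×10^8 = 1.02 AU.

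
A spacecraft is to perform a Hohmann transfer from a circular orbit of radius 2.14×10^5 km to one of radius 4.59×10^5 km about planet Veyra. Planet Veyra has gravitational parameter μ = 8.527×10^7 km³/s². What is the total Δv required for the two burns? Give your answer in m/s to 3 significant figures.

The Hohmann ellipse has a_t = (r₁ + r₂)/2 = 3.365×10^5 km.
Circular speed at r₁: v₁ = √(μ/r₁) = √(8.527×10^7/2.140×10^5) = 19.961 km/s.
Transfer-orbit speed at r₁ (vis-viva): v_p = √[μ(2/r₁ − 1/a_t)] = 23.313 km/s.
First burn Δv₁ = |v_p − v₁| = 3.352 km/s.
Circular speed at r₂: v₂ = √(μ/r₂) = 13.63 km/s.
Transfer-orbit speed at r₂: v_a = √[μ(2/r₂ − 1/a_t)] = 10.87 km/s.
Second burn Δv₂ = |v₂ − v_a| = 2.760 km/s.
Δv = Δv₁ + Δv₂ = 3.352 + 2.760 = 6.112 km/s.

Δv = 6110 m/s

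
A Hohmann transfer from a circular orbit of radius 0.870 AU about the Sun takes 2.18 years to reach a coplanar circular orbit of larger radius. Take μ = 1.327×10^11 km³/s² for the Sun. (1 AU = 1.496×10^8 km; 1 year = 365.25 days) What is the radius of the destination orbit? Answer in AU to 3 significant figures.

In km: r₁ = 0.870 × 1.496×10^8 = 1.30152×10^8 km.
Transfer time t = 2.18 years × 365.25 × 86400 s = 6.8795568×10^7 s, and t = π√(a_t³/μ).
So a_t = (μ t²/π²)^(1/3) = (1.327×10^11 × (6.8795568×10^7)² / π²)^(1/3) = 3.9924×10^8 km.
Since a_t = (r₁ + r₂)/2, r₂ = 2a_t − r₁ = 2×3.9924×10^8 − 1.30152×10^8 = 6.68328×10^8 km.
In AU: r₂ = 6.68328×10^8 / 1.496×10^8 = 4.47 AU.

r₂ = 4.47 AU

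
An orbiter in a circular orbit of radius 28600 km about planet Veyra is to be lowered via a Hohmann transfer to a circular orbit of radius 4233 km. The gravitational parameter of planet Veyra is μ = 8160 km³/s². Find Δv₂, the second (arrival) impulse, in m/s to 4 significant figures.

The Hohmann ellipse has a_t = (r₁ + r₂)/2 = 16416.5 km.
On the circular orbit at r = 4233 km, v_c = √(μ/r) = 1.3884 km/s.
Transfer-orbit speed at the same r (vis-viva, a = a_t): v_t = √[μ(2/r − 1/a_t)] = 1.8326 km/s.
Δv₂ = |v_t − v_c| = |1.8326 − 1.3884| = 0.4442 km/s.

Δv₂ = 444.2 m/s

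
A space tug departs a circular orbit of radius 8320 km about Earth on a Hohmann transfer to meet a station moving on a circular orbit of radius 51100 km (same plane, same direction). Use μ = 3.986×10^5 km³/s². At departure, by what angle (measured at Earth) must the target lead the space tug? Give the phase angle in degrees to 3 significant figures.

Transfer-ellipse semi-major axis a_t = (r₁ + r₂)/2 = (8320 + 51100)/2 = 29710 km.
Transfer time t = π√(a_t³/μ) = 25480 s.
The target's mean motion on its circular orbit is ω₂ = √(μ/r₂³) = 5.466×10^-5 rad/s.
Angle swept by the target during transfer: ω₂·t = 1.3927 rad = 79.80°.
Arrival is 180° from departure on the ellipse, so φ = 180° − 79.80° = 100°.

φ = 100°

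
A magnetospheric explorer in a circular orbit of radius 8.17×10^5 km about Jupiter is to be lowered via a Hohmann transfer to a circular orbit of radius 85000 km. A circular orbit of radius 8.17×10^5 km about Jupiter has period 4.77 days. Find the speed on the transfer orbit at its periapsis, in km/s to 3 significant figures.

v = 52.0 km/s

From Kepler's third law T² = 4π²r³/μ at r = 8.17×10^5 km, T = 4.77 days = 4.77 × 86400 s = 4.12128×10^5 s: μ = 4π²r³/T² = 1.26754×10^8 km³/s².
Semi-major axis of the transfer orbit: a_t = (8.170×10^5 + 85000)/2 = 4.510×10^5 km.
The periapsis of the transfer ellipse is at r = 85000 km.
From the vis-viva equation, v = √[μ(2/r − 1/a_t)] = 51.97 km/s.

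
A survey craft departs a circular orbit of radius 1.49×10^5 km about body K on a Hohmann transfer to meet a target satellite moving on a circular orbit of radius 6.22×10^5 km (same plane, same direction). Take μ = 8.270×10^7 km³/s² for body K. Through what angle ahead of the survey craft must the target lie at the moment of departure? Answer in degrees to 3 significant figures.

The Hohmann ellipse has a_t = (r₁ + r₂)/2 = 3.855×10^5 km.
Transfer time t = π√(a_t³/μ) = 82690 s.
Target angular speed ω₂ = √(μ/r₂³) = 1.854×10^-5 rad/s.
Angle swept by the target during transfer: ω₂·t = 1.533 rad = 87.83°.
The survey craft traverses 180° on the transfer ellipse, so the target must lead by 180° − 87.83° = 92.2°.

φ = 92.2°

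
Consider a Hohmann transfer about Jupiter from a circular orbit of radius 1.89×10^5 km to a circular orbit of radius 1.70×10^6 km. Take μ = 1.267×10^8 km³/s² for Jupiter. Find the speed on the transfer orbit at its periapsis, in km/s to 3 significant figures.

Semi-major axis of the transfer orbit: a_t = (1.890×10^5 + 1.700×10^6)/2 = 9.445×10^5 km.
The periapsis of the transfer ellipse is at r = 1.890×10^5 km.
Applying v² = μ(2/r − 1/a_t): v = 34.74 km/s.

v = 34.7 km/s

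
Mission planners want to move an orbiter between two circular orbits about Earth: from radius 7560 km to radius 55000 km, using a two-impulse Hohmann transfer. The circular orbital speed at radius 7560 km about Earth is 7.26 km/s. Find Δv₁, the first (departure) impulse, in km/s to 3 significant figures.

Δv₁ = 2.37 km/s

From the circular-orbit relation v² = μ/r at r = 7560 km: μ = v²r = (7.26)² × 7560 = 3.98469×10^5 km³/s².
Transfer-ellipse semi-major axis a_t = (r₁ + r₂)/2 = (7560 + 55000)/2 = 31280 km.
Circular speed at r = 7560 km: v_c = √(μ/r) = 7.260 km/s.
Vis-viva on the transfer ellipse at r = 7560 km gives v_t = √[μ(2/r − 1/a_t)] = 9.627 km/s.
Δv₁ = |v_t − v_c| = |9.627 − 7.260| = 2.367 km/s.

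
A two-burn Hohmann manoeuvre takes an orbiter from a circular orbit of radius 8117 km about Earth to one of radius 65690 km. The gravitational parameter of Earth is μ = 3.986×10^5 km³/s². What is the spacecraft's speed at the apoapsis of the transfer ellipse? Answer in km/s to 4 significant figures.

v = 1.155 km/s

Transfer-ellipse semi-major axis a_t = (r₁ + r₂)/2 = (8117 + 65690)/2 = 36903.5 km.
At apoapsis, r = 65690 km.
Vis-viva: v = √[μ(2/r − 1/a_t)] = √[3.986×10^5 × (2/65690 − 1/36903.5)] = 1.155 km/s.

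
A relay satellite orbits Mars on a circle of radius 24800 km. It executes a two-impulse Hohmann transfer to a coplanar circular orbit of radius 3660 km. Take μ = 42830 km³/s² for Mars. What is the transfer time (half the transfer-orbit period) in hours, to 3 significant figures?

t = 7.16 hours

The Hohmann ellipse has a_t = (r₁ + r₂)/2 = 14230 km.
Half the transfer-orbit period gives t = π√(a_t³/μ) = 25770 s.
Converting: 25770 s ÷ 3600 s/hour = 7.16 hours.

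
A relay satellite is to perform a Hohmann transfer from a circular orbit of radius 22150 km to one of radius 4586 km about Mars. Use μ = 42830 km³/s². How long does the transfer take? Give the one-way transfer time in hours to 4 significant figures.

t = 6.517 hours

The Hohmann ellipse has a_t = (r₁ + r₂)/2 = 13368 km.
By Kepler's third law the transfer-orbit period is T = 2π√(a_t³/μ), so t = T/2 = 23460 s.
Converting: 23460 s ÷ 3600 s/hour = 6.517 hours.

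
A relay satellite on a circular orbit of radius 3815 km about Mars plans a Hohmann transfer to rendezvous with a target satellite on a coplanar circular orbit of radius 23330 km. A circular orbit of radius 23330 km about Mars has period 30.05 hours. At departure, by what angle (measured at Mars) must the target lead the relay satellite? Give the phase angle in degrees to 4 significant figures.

From Kepler's third law T² = 4π²r³/μ at r = 23330 km, T = 30.05 hours = 30.05 × 3600 s = 1.0818×10^5 s: μ = 4π²r³/T² = 42836.1 km³/s².
Semi-major axis of the transfer orbit: a_t = (3815 + 23330)/2 = 13572.5 km.
The half-period of the transfer ellipse is t = π√(a_t³/μ) = 24000 s.
The target's mean motion on its circular orbit is ω₂ = √(μ/r₂³) = 5.808×10^-5 rad/s.
Angle swept by the target during transfer: ω₂·t = 1.394 rad = 79.87°.
The relay satellite traverses 180° on the transfer ellipse, so the target must lead by 180° − 79.87° = 100.1°.

φ = 100.1°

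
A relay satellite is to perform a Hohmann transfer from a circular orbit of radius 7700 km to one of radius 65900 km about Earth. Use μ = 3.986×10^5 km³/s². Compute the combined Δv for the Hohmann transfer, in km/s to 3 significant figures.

Transfer-ellipse semi-major axis a_t = (r₁ + r₂)/2 = (7700 + 65900)/2 = 36800 km.
At r₁ the circular-orbit speed is v₁ = √(μ/r₁) = 7.194876 km/s.
Transfer-orbit speed at r₁ (vis-viva equation): v_p = √[μ(2/r₁ − 1/a_t)] = 9.628133 km/s.
First burn Δv₁ = |v_p − v₁| = 2.4333 km/s.
At r₂, v₂ = √(μ/r₂) = 2.4594 km/s.
Transfer-orbit speed at r₂: v_a = √[μ(2/r₂ − 1/a_t)] = 1.1250 km/s.
Second burn Δv₂ = |v₂ − v_a| = 1.3344 km/s.
Δv = Δv₁ + Δv₂ = 2.4333 + 1.3344 = 3.768 km/s.

Δv = 3.77 km/s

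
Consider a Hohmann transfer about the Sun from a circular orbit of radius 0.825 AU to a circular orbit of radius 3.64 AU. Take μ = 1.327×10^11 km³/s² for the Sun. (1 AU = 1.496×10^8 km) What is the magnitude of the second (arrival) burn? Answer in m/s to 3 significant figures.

Δv₂ = 6120 m/s

In km: r₁ = 0.825 × 1.496×10^8 = 1.2342×10^8 km; r₂ = 3.64 × 1.496×10^8 = 5.44544×10^8 km.
Semi-major axis of the transfer orbit: a_t = (1.2342×10^8 + 5.44544×10^8)/2 = 3.33982×10^8 km.
On the circular orbit at r = 5.44544×10^8 km, v_c = √(μ/r) = 15.611 km/s.
Vis-viva on the transfer ellipse at r = 5.44544×10^8 km gives v_t = √[μ(2/r − 1/a_t)] = 9.4897 km/s.
Δv₂ = |v_t − v_c| = |9.4897 − 15.611| = 6.121 km/s.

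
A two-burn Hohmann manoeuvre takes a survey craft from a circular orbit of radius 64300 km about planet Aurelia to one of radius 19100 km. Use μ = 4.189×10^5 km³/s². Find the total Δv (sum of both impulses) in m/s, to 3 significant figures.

The Hohmann ellipse has a_t = (r₁ + r₂)/2 = 41700 km.
At r₁ the circular-orbit speed is v₁ = √(μ/r₁) = 2.552 km/s.
On the transfer ellipse at r₁, v² = μ(2/r − 1/a) gives v_a = √[μ(2/r₁ − 1/a_t)] = 1.727 km/s.
First burn Δv₁ = |v_a − v₁| = 0.8250 km/s.
Circular speed at r₂: v₂ = √(μ/r₂) = 4.683 km/s.
Transfer-orbit speed at r₂: v_p = √[μ(2/r₂ − 1/a_t)] = 5.815 km/s.
Second burn Δv₂ = |v₂ − v_p| = 1.132 km/s.
Δv = Δv₁ + Δv₂ = 0.8250 + 1.132 = 1.957 km/s.

Δv = 1960 m/s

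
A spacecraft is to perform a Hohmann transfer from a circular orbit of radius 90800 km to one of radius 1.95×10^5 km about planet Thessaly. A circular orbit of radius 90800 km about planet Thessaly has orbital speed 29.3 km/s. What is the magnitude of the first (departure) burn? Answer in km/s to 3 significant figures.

Δv₁ = 4.93 km/s

From the circular-orbit relation v² = μ/r at r = 90800 km: μ = v²r = (29.3)² × 90800 = 7.79509×10^7 km³/s².
Semi-major axis of the transfer orbit: a_t = (90800 + 1.950×10^5)/2 = 1.429×10^5 km.
On the circular orbit at r = 90800 km, v_c = √(μ/r) = 29.300 km/s.
Vis-viva on the transfer ellipse at r = 90800 km gives v_t = √[μ(2/r − 1/a_t)] = 34.227 km/s.
Δv₁ = |v_t − v_c| = |34.227 − 29.300| = 4.927 km/s.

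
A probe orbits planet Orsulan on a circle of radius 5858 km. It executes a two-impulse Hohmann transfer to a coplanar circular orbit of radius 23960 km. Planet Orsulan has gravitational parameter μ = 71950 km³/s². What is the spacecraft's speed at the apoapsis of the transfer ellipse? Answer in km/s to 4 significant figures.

v = 1.086 km/s

Semi-major axis of the transfer orbit: a_t = (5858 + 23960)/2 = 14909 km.
At apoapsis, r = 23960 km.
Vis-viva: v = √[μ(2/r − 1/a_t)] = √[71950 × (2/23960 − 1/14909)] = 1.086 km/s.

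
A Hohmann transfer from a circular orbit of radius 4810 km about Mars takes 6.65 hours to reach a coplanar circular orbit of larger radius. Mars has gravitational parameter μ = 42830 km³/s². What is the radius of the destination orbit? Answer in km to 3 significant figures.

r₂ = 22300 km

Transfer time t = 6.65 hours = 23940 s, and t = π√(a_t³/μ).
So a_t = (μ t²/π²)^(1/3) = (42830 × (23940)² / π²)^(1/3) = 13549 km.
Since a_t = (r₁ + r₂)/2, r₂ = 2a_t − r₁ = 2×13549 − 4810 = 22288 km.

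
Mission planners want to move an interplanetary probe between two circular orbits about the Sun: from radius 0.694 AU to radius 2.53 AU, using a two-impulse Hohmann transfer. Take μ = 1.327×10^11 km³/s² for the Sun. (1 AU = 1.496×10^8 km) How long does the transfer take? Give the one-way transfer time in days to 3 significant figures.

t = 374 days

In km: r₁ = 0.694 × 1.496×10^8 = 1.038224×10^8 km; r₂ = 2.53 × 1.496×10^8 = 3.78488×10^8 km.
Semi-major axis of the transfer orbit: a_t = (1.038224×10^8 + 3.78488×10^8)/2 = 2.411552×10^8 km.
Transfer time t = π√(a_t³/μ) = π√((2.411552×10^8)³ / 1.327×10^11) = 3.230×10^7 s.
Converting: 3.230×10^7 s ÷ 86400 s/day = 374 days.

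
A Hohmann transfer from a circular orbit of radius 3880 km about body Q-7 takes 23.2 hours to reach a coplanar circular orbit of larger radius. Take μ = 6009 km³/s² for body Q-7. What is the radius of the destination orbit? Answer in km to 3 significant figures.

Transfer time t = 23.2 hours = 83520 s, and t = π√(a_t³/μ).
So a_t = (μ t²/π²)^(1/3) = (6009 × (83520)² / π²)^(1/3) = 16194 km.
Since a_t = (r₁ + r₂)/2, r₂ = 2a_t − r₁ = 2×16194 − 3880 = 28508 km.

r₂ = 28500 km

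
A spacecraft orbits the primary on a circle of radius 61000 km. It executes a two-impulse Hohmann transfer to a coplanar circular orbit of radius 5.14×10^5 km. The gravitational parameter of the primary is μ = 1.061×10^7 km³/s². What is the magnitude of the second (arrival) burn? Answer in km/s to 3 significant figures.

The Hohmann ellipse has a_t = (r₁ + r₂)/2 = 2.875×10^5 km.
On the circular orbit at r = 5.140×10^5 km, v_c = √(μ/r) = 4.54335 km/s.
Transfer-orbit speed at the same r (vis-viva, a = a_t): v_t = √[μ(2/r − 1/a_t)] = 2.09277 km/s.
Δv₂ = |v_t − v_c| = |2.09277 − 4.54335| = 2.451 km/s.

Δv₂ = 2.45 km/s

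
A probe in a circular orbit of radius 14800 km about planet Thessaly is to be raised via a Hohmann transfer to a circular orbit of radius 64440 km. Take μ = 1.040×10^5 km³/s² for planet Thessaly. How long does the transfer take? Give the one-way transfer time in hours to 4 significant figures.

Transfer-ellipse semi-major axis a_t = (r₁ + r₂)/2 = (14800 + 64440)/2 = 39620 km.
Half the transfer-orbit period gives t = π√(a_t³/μ) = 76830 s.
Converting: 76830 s ÷ 3600 s/hour = 21.34 hours.

t = 21.34 hours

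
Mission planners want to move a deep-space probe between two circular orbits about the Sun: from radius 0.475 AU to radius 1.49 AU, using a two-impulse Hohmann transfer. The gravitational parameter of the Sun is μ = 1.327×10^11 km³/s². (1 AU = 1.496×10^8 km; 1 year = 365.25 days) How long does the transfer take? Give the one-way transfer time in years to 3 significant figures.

In km: r₁ = 0.475 × 1.496×10^8 = 7.106×10^7 km; r₂ = 1.49 × 1.496×10^8 = 2.22904×10^8 km.
The Hohmann ellipse has a_t = (r₁ + r₂)/2 = 1.46982×10^8 km.
By Kepler's third law the transfer-orbit period is T = 2π√(a_t³/μ), so t = T/2 = 1.537×10^7 s.
Converting: 1.537×10^7 s ÷ 3.15576×10^7 s/year (365.25 × 86400) = 0.487 years.

t = 0.487 years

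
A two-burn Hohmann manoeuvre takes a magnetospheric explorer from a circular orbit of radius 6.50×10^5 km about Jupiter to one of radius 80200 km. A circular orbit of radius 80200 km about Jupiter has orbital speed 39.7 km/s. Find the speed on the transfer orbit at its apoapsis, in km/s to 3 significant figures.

v = 6.54 km/s

From the circular-orbit relation v² = μ/r at r = 80200 km: μ = v²r = (39.7)² × 80200 = 1.26402×10^8 km³/s².
Transfer-ellipse semi-major axis a_t = (r₁ + r₂)/2 = (6.500×10^5 + 80200)/2 = 3.651×10^5 km.
At apoapsis, r = 6.500×10^5 km.
From the vis-viva equation, v = √[μ(2/r − 1/a_t)] = 6.536 km/s.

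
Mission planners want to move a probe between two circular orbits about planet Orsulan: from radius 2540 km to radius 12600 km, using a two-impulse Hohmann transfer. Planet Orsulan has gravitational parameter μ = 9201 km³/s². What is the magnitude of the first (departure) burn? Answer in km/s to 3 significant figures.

Δv₁ = 0.552 km/s

Semi-major axis of the transfer orbit: a_t = (2540 + 12600)/2 = 7570 km.
Circular speed at r = 2540 km: v_c = √(μ/r) = 1.9033 km/s.
Transfer-orbit speed at the same r (vis-viva, a = a_t): v_t = √[μ(2/r − 1/a_t)] = 2.4555 km/s.
Δv₁ = |v_t − v_c| = |2.4555 − 1.9033| = 0.5522 km/s.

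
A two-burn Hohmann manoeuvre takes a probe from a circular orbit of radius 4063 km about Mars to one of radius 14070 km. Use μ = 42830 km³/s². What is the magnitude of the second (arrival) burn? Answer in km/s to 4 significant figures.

Semi-major axis of the transfer orbit: a_t = (4063 + 14070)/2 = 9066.5 km.
On the circular orbit at r = 14070 km, v_c = √(μ/r) = 1.74473 km/s.
Transfer-orbit speed at the same r (vis-viva, a = a_t): v_t = √[μ(2/r − 1/a_t)] = 1.16797 km/s.
Δv₂ = |v_t − v_c| = |1.16797 − 1.74473| = 0.5768 km/s.

Δv₂ = 0.5768 km/s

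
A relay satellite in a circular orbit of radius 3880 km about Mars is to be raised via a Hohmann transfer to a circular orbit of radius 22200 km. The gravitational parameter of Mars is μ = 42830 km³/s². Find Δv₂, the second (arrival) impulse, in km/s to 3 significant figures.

Δv₂ = 0.631 km/s

Semi-major axis of the transfer orbit: a_t = (3880 + 22200)/2 = 13040 km.
On the circular orbit at r = 22200 km, v_c = √(μ/r) = 1.389 km/s.
Transfer-orbit speed at the same r (vis-viva, a = a_t): v_t = √[μ(2/r − 1/a_t)] = 0.7577 km/s.
Δv₂ = |v_t − v_c| = |0.7577 − 1.389| = 0.6313 km/s.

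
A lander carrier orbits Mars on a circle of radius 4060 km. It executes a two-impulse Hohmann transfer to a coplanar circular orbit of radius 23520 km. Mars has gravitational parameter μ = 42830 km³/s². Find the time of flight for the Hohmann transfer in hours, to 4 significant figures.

t = 6.828 hours

Semi-major axis of the transfer orbit: a_t = (4060 + 23520)/2 = 13790 km.
By Kepler's third law the transfer-orbit period is T = 2π√(a_t³/μ), so t = T/2 = 24580 s.
Converting: 24580 s ÷ 3600 s/hour = 6.828 hours.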